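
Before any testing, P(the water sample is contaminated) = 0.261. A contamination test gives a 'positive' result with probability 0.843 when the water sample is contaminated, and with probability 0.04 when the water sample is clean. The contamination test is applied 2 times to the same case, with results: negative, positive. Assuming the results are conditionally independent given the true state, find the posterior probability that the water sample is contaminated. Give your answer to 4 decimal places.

Let H be the event that the water sample is contaminated; start with P(H) = 0.261. P('positive'|H) = 0.843, P('positive'|¬H) = 0.04.
Update on result 1 ('negative'): P(H) ← 0.157·0.2610 / (0.157·0.2610 + 0.96·0.7390) = 0.040977/0.75042 = 0.0546.
Update on result 2 ('positive'): P(H) ← 0.843·0.0546 / (0.843·0.0546 + 0.04·0.9454) = 0.046033/0.083848 = 0.5490.

Posterior P(H) ≈ 0.5490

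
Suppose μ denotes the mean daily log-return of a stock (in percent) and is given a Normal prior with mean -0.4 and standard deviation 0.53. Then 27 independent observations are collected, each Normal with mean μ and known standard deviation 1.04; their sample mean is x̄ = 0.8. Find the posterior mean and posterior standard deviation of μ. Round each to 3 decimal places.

With known σ, the Normal prior is conjugate. Weight on the data is w = (n/σ²)/(n/σ² + 1/τ₀²) = 24.9630/(24.9630+3.55999) = 0.87519.
Posterior mean = w·x̄ + (1−w)·μ₀ = 0.87519·0.8 + 0.12481·-0.4 = 0.650. Posterior variance = 1/(24.9630+3.55999) = 0.0350594, so SD = 0.187.

Posterior mean ≈ 0.650; posterior SD ≈ 0.187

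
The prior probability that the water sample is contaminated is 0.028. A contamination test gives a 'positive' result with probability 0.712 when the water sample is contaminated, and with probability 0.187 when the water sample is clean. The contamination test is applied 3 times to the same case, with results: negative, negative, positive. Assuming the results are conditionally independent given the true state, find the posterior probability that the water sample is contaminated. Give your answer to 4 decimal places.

Posterior P(H) ≈ 0.0136

Let H be the event that the water sample is contaminated; start with P(H) = 0.028. P('positive'|H) = 0.712, P('positive'|¬H) = 0.187.
Update on result 1 ('negative'): P(H) ← 0.288·0.0280 / (0.288·0.0280 + 0.813·0.9720) = 0.0080640/0.79830 = 0.0101.
Update on result 2 ('negative'): P(H) ← 0.288·0.0101 / (0.288·0.0101 + 0.813·0.9899) = 0.0029092/0.80770 = 0.0036.
Update on result 3 ('positive'): P(H) ← 0.712·0.0036 / (0.712·0.0036 + 0.187·0.9964) = 0.0025645/0.18889 = 0.0136.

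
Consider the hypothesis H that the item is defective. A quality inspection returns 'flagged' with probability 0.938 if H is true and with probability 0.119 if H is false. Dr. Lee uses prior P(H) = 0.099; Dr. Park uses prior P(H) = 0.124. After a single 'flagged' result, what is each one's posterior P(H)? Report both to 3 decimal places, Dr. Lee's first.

Dr. Lee: 0.464; Dr. Park: 0.527

P('+'|H) = 0.938, P('+'|¬H) = 0.119.
Dr. Lee: numerator 0.938·0.099 = 0.092862; evidence = 0.092862+0.119·0.901 = 0.20008; posterior = 0.464.
Dr. Park: numerator 0.938·0.124 = 0.11631; evidence = 0.11631+0.119·0.876 = 0.22056; posterior = 0.527.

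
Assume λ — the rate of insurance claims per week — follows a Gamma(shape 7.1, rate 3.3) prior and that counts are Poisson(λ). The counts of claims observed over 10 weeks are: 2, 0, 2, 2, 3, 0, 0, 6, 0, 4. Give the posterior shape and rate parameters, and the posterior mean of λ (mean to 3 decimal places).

Posterior: Gamma(shape=26.1, rate=13.3); mean ≈ 1.962

The Poisson likelihood adds the total count to the shape and the number of exposure periods to the rate. Here ∑xᵢ = 19 and n = 10, so shape 7.1→26.1 and rate 3.3→13.3.
Posterior mean = shape/rate = 26.1/13.3 = 1.962.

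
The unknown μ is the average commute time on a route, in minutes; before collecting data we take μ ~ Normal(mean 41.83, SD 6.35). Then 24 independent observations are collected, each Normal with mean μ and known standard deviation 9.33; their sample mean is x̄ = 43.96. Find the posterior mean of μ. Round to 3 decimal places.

Posterior mean ≈ 43.784

With known σ, the Normal prior is conjugate. Weight on the data is w = (n/σ²)/(n/σ² + 1/τ₀²) = 0.275707/(0.275707+0.0248000) = 0.91747.
Posterior mean = w·x̄ + (1−w)·μ₀ = 0.91747·43.96 + 0.082527·41.83 = 43.784.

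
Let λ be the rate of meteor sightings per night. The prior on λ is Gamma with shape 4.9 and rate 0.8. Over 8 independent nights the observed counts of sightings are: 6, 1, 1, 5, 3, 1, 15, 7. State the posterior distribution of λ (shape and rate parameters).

Posterior: Gamma(shape=43.9, rate=8.8)

Total count ∑xᵢ = 39 over n = 8 nights.
Gamma is conjugate to the Poisson likelihood: posterior is Gamma(shape = 4.9+39 = 43.9, rate = 0.8+8 = 8.8).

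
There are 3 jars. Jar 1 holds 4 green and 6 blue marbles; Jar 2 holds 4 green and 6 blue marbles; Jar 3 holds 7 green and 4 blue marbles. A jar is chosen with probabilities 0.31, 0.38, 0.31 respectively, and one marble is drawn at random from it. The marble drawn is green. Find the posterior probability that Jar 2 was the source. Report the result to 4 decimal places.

Tabulate prior·likelihood by source: [1] prior 0.31, lik 0.4, product 0.1240; [2] prior 0.38, lik 0.4, product 0.1520; [3] prior 0.31, lik 0.6364, product 0.1973.
Normalizing constant = 0.47327; the posterior for Jar 2 is its product over the sum, 0.1520/0.47327 = 0.3212.

Posterior probability ≈ 0.3212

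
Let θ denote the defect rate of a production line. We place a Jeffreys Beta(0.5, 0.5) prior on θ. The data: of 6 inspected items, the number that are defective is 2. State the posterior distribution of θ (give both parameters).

Observing 2 successes and 4 failures updates Beta(0.5, 0.5) by adding the success and failure counts to the two shape parameters: α = 0.5+2 = 2.5, β = 0.5+4 = 4.5.

Posterior: Beta(2.5, 4.5)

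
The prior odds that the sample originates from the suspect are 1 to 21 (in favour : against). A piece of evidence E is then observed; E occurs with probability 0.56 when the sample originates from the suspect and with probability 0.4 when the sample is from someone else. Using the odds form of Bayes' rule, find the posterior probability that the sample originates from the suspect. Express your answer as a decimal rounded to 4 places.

Prior odds = 1/21 = 0.047619. In log-odds, ln(0.047619) = -3.0445.
Add log likelihood ratio: ln(1.4000) = 0.33647.
Posterior log-odds = -2.7081, so posterior odds = exp(-2.7081) = 0.066667. Converting, P(H|E) = 0.066667/1.0667 = 0.0625.

Posterior probability ≈ 0.0625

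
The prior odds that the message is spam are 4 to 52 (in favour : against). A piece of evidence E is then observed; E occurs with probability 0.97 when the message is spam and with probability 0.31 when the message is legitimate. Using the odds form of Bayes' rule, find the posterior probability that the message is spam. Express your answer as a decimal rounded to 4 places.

Posterior probability ≈ 0.1940

Prior odds = 4/52 = 0.076923.
Likelihood ratio for E = 0.97/0.31 = 3.1290.
Posterior odds = prior odds × LR = 0.24069.
Posterior probability = odds/(1+odds) = 0.24069/1.2407 = 0.1940.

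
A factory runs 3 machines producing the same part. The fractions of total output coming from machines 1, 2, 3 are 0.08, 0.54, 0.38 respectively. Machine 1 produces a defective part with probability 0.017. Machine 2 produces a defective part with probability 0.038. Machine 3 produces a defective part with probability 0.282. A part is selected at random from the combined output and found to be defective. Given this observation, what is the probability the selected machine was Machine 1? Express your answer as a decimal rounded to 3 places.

Posterior probability ≈ 0.011

Tabulate prior·likelihood by source: [1] prior 0.08, lik 0.017, product 0.001360; [2] prior 0.54, lik 0.038, product 0.02052; [3] prior 0.38, lik 0.282, product 0.1072.
Normalizing constant = 0.12904; the posterior for Machine 1 is its product over the sum, 0.001360/0.12904 = 0.011.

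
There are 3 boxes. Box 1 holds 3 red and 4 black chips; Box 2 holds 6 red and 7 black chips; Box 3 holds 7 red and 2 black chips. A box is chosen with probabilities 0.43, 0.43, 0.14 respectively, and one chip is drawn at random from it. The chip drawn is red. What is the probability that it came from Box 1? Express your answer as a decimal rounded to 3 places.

Posterior probability ≈ 0.375

Tabulate prior·likelihood by source: [1] prior 0.43, lik 0.4286, product 0.1843; [2] prior 0.43, lik 0.4615, product 0.1985; [3] prior 0.14, lik 0.7778, product 0.1089.
Normalizing constant = 0.49164; the posterior for Box 1 is its product over the sum, 0.1843/0.49164 = 0.375.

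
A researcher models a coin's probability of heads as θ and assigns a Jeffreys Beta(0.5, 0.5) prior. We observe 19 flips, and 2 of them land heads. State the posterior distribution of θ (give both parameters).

Posterior: Beta(2.5, 17.5)

The binomial likelihood is conjugate to the Beta prior: with 2 successes and 17 failures, the posterior is Beta(0.5+2, 0.5+17) = Beta(2.5, 17.5).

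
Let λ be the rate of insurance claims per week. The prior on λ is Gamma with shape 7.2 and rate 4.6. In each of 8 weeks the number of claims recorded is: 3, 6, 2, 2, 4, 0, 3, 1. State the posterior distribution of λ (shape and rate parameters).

Total count ∑xᵢ = 21 over n = 8 weeks.
Gamma is conjugate to the Poisson likelihood: posterior is Gamma(shape = 7.2+21 = 28.2, rate = 4.6+8 = 12.6).

Posterior: Gamma(shape=28.2, rate=12.6)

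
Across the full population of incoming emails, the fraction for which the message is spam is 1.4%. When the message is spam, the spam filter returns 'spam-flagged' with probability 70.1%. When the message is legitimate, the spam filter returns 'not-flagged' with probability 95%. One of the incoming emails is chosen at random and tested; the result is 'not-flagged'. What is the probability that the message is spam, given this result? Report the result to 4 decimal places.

Let H be the event that the message is spam. P(H) = 0.014, so P(¬H) = 0.986. With E the 'not-flagged' result, P(E|H) = 0.299 and P(E|¬H) = 0.95.
P(E) = 0.299·0.014 + 0.95·0.986 = 0.0041860 + 0.93670 = 0.94089.
By Bayes' theorem, P(H|E) = 0.0041860 / 0.94089 = 0.0044.

P(H | E) ≈ 0.0044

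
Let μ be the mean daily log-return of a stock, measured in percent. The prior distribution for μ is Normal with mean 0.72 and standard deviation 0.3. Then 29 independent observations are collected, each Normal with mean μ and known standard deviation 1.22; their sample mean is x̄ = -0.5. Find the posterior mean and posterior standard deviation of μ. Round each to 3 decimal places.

With known σ, the Normal prior is conjugate. Weight on the data is w = (n/σ²)/(n/σ² + 1/τ₀²) = 19.4840/(19.4840+11.1111) = 0.63683.
Posterior mean = w·x̄ + (1−w)·μ₀ = 0.63683·-0.5 + 0.36317·0.72 = -0.057. Posterior variance = 1/(19.4840+11.1111) = 0.0326850, so SD = 0.181.

Posterior mean ≈ -0.057; posterior SD ≈ 0.181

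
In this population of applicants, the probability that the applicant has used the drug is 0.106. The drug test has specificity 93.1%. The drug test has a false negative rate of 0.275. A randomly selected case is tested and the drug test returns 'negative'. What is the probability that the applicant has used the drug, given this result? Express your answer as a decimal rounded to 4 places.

P(H | E) ≈ 0.0338

Write H for 'the applicant has used the drug'. Prior odds H:¬H = 0.106/0.894 = 0.11857. For the 'negative' outcome, the likelihood ratio is 0.275/0.931 = 0.29538.
Posterior odds = 0.11857 × 0.29538 = 0.035023, so P(H|E) = 0.035023/(1+0.035023) = 0.0338.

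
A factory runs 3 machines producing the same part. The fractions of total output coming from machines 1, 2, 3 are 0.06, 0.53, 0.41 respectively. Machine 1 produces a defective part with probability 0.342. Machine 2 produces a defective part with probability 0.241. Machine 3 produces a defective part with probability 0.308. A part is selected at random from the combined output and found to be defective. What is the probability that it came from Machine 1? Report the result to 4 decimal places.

Posterior probability ≈ 0.0747

Tabulate prior·likelihood by source: [1] prior 0.06, lik 0.342, product 0.02052; [2] prior 0.53, lik 0.241, product 0.1277; [3] prior 0.41, lik 0.308, product 0.1263.
Normalizing constant = 0.27453; the posterior for Machine 1 is its product over the sum, 0.02052/0.27453 = 0.0747.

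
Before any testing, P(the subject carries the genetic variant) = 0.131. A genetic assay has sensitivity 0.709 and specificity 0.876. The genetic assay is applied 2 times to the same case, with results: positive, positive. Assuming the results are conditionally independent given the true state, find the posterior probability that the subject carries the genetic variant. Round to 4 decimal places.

Let H be the event that the subject carries the genetic variant; start with P(H) = 0.131. P('positive'|H) = 0.709, P('positive'|¬H) = 0.124.
Update on result 1 ('positive'): P(H) ← 0.709·0.1310 / (0.709·0.1310 + 0.124·0.8690) = 0.092879/0.20064 = 0.4629.
Update on result 2 ('positive'): P(H) ← 0.709·0.4629 / (0.709·0.4629 + 0.124·0.5371) = 0.32821/0.39481 = 0.8313.

Posterior P(H) ≈ 0.8313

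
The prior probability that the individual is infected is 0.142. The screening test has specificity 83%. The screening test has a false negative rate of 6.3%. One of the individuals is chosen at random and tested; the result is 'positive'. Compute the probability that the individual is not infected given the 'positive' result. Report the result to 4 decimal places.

Let H be the event that the individual is infected. P(H) = 0.142, so P(¬H) = 0.858. With E the 'positive' result, P(E|H) = 0.937 and P(E|¬H) = 0.17.
P(E) = 0.937·0.142 + 0.17·0.858 = 0.13305 + 0.14586 = 0.27891.
By Bayes' theorem, P(H|E) = 0.13305 / 0.27891 = 0.4770. Hence P(¬H|E) = 1 − 0.4770 = 0.5230.

P(¬H | E) ≈ 0.5230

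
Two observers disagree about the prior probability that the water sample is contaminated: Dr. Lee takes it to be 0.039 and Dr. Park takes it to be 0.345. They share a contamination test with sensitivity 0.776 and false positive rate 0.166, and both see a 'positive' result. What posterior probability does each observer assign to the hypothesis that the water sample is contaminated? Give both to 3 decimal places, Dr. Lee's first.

Dr. Lee: 0.159; Dr. Park: 0.711

P('+'|H) = 0.776, P('+'|¬H) = 0.166.
Dr. Lee: numerator 0.776·0.039 = 0.030264; evidence = 0.030264+0.166·0.961 = 0.18979; posterior = 0.159.
Dr. Park: numerator 0.776·0.345 = 0.26772; evidence = 0.26772+0.166·0.655 = 0.37645; posterior = 0.711.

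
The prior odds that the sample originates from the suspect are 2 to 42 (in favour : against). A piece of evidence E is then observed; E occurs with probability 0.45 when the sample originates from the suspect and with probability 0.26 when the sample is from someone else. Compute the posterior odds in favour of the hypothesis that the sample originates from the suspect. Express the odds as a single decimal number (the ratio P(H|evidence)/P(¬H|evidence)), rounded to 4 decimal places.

Prior odds = 2/42 = 0.047619. In log-odds, ln(0.047619) = -3.0445.
Add log likelihood ratio: ln(1.7308) = 0.54857.
Posterior log-odds = -2.4960, so posterior odds = exp(-2.4960) = 0.082418.

Posterior odds ≈ 0.0824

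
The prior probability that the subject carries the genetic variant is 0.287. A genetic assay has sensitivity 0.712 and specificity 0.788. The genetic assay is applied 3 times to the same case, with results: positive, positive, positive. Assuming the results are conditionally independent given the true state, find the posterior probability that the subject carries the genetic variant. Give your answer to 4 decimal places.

Let H be the event that the subject carries the genetic variant; start with P(H) = 0.287. P('positive'|H) = 0.712, P('positive'|¬H) = 0.212.
Update on result 1 ('positive'): P(H) ← 0.712·0.2870 / (0.712·0.2870 + 0.212·0.7130) = 0.20434/0.35550 = 0.5748.
Update on result 2 ('positive'): P(H) ← 0.712·0.5748 / (0.712·0.5748 + 0.212·0.4252) = 0.40926/0.49940 = 0.8195.
Update on result 3 ('positive'): P(H) ← 0.712·0.8195 / (0.712·0.8195 + 0.212·0.1805) = 0.58349/0.62175 = 0.9385.

Posterior P(H) ≈ 0.9385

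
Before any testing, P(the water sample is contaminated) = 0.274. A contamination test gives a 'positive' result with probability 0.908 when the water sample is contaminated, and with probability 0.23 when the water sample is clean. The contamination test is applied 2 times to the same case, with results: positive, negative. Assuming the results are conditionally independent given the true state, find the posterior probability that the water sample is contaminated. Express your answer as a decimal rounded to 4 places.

Let H be the event that the water sample is contaminated; start with P(H) = 0.274. P('positive'|H) = 0.908, P('positive'|¬H) = 0.23.
Update on result 1 ('positive'): P(H) ← 0.908·0.2740 / (0.908·0.2740 + 0.23·0.7260) = 0.24879/0.41577 = 0.5984.
Update on result 2 ('negative'): P(H) ← 0.092·0.5984 / (0.092·0.5984 + 0.77·0.4016) = 0.055051/0.36429 = 0.1511.

Posterior P(H) ≈ 0.1511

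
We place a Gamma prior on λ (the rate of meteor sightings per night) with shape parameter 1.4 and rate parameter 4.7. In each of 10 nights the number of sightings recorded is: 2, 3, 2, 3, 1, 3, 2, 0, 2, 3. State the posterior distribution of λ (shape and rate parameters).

The Poisson likelihood adds the total count to the shape and the number of exposure periods to the rate. Here ∑xᵢ = 21 and n = 10, so shape 1.4→22.4 and rate 4.7→14.7.

Posterior: Gamma(shape=22.4, rate=14.7)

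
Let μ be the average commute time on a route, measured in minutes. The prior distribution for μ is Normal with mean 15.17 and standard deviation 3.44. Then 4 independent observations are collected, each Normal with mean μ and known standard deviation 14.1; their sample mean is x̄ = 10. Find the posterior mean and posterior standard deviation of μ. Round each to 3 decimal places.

With known σ, the Normal prior is conjugate. Weight on the data is w = (n/σ²)/(n/σ² + 1/τ₀²) = 0.0201197/(0.0201197+0.0845051) = 0.19230.
Posterior mean = w·x̄ + (1−w)·μ₀ = 0.19230·10 + 0.80770·15.17 = 14.176. Posterior variance = 1/(0.0201197+0.0845051) = 9.55796, so SD = 3.092.

Posterior mean ≈ 14.176; posterior SD ≈ 3.092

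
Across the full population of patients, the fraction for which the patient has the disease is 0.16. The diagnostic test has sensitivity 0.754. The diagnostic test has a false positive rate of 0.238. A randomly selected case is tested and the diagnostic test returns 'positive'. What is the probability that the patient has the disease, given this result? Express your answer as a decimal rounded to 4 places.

Let H be the event that the patient has the disease. P(H) = 0.16, so P(¬H) = 0.84. With E the 'positive' result, P(E|H) = 0.754 and P(E|¬H) = 0.238.
P(E) = 0.754·0.16 + 0.238·0.84 = 0.12064 + 0.19992 = 0.32056.
By Bayes' theorem, P(H|E) = 0.12064 / 0.32056 = 0.3763.

P(H | E) ≈ 0.3763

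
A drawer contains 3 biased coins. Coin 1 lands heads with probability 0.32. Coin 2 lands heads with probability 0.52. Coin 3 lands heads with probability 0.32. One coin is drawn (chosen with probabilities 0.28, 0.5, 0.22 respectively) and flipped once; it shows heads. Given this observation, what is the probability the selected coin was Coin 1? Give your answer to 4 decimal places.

Posterior probability ≈ 0.2133

P(heads|C1) = 0.32; P(heads|C2) = 0.52; P(heads|C3) = 0.32.
Prior × likelihood for each source: 0.28·0.32=0.08960, 0.5·0.52=0.2600, 0.22·0.32=0.07040. Summing gives P(heads) = 0.42000.
P(Coin 1 | heads) = 0.08960 / 0.42000 = 0.2133.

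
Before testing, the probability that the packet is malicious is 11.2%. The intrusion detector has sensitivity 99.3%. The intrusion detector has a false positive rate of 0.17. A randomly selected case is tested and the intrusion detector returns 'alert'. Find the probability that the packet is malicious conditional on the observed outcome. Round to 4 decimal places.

P(H | E) ≈ 0.4242

Let H be the event that the packet is malicious. P(H) = 0.112, so P(¬H) = 0.888. With E the 'alert' result, P(E|H) = 0.993 and P(E|¬H) = 0.17.
P(E) = 0.993·0.112 + 0.17·0.888 = 0.11122 + 0.15096 = 0.26218.
By Bayes' theorem, P(H|E) = 0.11122 / 0.26218 = 0.4242.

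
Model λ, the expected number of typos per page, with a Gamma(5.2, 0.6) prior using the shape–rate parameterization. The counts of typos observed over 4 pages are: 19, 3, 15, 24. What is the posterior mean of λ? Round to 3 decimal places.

Posterior mean ≈ 14.391

The Poisson likelihood adds the total count to the shape and the number of exposure periods to the rate. Here ∑xᵢ = 61 and n = 4, so shape 5.2→66.2 and rate 0.6→4.6.
E[λ | data] = 66.2/4.6 = 14.391.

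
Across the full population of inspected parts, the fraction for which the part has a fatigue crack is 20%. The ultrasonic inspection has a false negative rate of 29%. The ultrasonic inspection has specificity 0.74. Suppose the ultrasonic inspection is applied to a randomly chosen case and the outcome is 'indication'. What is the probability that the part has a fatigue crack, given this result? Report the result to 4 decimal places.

P(H | E) ≈ 0.4057

Write H for 'the part has a fatigue crack'. Prior odds H:¬H = 0.2/0.8 = 0.25000. For the 'indication' outcome, the likelihood ratio is 0.71/0.26 = 2.7308.
Posterior odds = 0.25000 × 2.7308 = 0.68269, so P(H|E) = 0.68269/(1+0.68269) = 0.4057.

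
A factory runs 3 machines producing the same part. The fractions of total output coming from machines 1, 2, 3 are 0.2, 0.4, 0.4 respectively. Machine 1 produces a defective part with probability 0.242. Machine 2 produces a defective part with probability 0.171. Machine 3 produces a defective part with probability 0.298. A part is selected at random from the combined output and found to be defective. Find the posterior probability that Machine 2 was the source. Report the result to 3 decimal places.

Posterior probability ≈ 0.290

Tabulate prior·likelihood by source: [1] prior 0.2, lik 0.242, product 0.04840; [2] prior 0.4, lik 0.171, product 0.06840; [3] prior 0.4, lik 0.298, product 0.1192.
Normalizing constant = 0.23600; the posterior for Machine 2 is its product over the sum, 0.06840/0.23600 = 0.290.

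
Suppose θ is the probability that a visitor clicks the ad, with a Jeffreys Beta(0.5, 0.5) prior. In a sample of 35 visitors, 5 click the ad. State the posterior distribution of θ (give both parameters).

The binomial likelihood is conjugate to the Beta prior: with 5 successes and 30 failures, the posterior is Beta(0.5+5, 0.5+30) = Beta(5.5, 30.5).

Posterior: Beta(5.5, 30.5)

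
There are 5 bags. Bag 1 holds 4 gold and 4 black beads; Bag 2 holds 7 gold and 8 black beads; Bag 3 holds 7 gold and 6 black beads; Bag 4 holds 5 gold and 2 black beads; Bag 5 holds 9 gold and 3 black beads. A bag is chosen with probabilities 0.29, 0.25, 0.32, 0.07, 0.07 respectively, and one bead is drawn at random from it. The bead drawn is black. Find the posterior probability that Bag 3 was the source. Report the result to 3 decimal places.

Posterior probability ≈ 0.319

Tabulate prior·likelihood by source: [1] prior 0.29, lik 0.5, product 0.1450; [2] prior 0.25, lik 0.5333, product 0.1333; [3] prior 0.32, lik 0.4615, product 0.1477; [4] prior 0.07, lik 0.2857, product 0.02000; [5] prior 0.07, lik 0.25, product 0.01750.
Normalizing constant = 0.46353; the posterior for Bag 3 is its product over the sum, 0.1477/0.46353 = 0.319.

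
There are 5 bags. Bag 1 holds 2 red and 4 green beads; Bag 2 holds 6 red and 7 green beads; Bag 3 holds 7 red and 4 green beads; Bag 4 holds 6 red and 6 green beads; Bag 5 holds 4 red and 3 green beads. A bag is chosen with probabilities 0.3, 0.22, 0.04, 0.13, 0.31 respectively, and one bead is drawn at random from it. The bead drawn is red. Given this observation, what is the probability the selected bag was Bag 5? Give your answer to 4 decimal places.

P(red|Bag 1) = 0.3333; P(red|Bag 2) = 0.4615; P(red|Bag 3) = 0.6364; P(red|Bag 4) = 0.5; P(red|Bag 5) = 0.5714.
Prior × likelihood for each source: 0.3·0.3333=0.1000, 0.22·0.4615=0.1015, 0.04·0.6364=0.02545, 0.13·0.5=0.06500, 0.31·0.5714=0.1771. Summing gives P(red) = 0.46914.
P(Bag 5 | red) = 0.1771 / 0.46914 = 0.3776.

Posterior probability ≈ 0.3776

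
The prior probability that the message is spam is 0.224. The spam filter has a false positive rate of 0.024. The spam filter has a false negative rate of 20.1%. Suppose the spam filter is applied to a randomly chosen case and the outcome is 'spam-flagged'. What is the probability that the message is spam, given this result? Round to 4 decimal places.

P(H | E) ≈ 0.9057

Let H be the event that the message is spam. P(H) = 0.224, so P(¬H) = 0.776. With E the 'spam-flagged' result, P(E|H) = 0.799 and P(E|¬H) = 0.024.
P(E) = 0.799·0.224 + 0.024·0.776 = 0.17898 + 0.018624 = 0.19760.
By Bayes' theorem, P(H|E) = 0.17898 / 0.19760 = 0.9057.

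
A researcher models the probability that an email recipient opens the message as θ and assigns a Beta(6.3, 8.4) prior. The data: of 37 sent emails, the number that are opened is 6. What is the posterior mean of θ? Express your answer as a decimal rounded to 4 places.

Observing 6 successes and 31 failures updates Beta(6.3, 8.4) by adding the success and failure counts to the two shape parameters: α = 6.3+6 = 12.3, β = 8.4+31 = 39.4.
E[θ | data] = 12.3/(12.3+39.4) = 0.2379.

Posterior mean ≈ 0.2379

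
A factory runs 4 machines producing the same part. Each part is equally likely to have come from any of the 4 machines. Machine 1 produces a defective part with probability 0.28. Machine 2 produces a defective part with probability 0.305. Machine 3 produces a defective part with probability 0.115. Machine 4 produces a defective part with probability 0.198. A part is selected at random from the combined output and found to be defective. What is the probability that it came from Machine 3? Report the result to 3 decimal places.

Posterior probability ≈ 0.128

Tabulate prior·likelihood by source: [1] prior 0.25, lik 0.28, product 0.07000; [2] prior 0.25, lik 0.305, product 0.07625; [3] prior 0.25, lik 0.115, product 0.02875; [4] prior 0.25, lik 0.198, product 0.04950.
Normalizing constant = 0.22450; the posterior for Machine 3 is its product over the sum, 0.02875/0.22450 = 0.128.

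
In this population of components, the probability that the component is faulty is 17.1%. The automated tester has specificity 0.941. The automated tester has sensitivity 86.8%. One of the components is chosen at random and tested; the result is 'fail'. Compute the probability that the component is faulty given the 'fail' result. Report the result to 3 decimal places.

P(H | E) ≈ 0.752

Write H for 'the component is faulty'. Prior odds H:¬H = 0.171/0.829 = 0.20627. For the 'fail' outcome, the likelihood ratio is 0.868/0.059 = 14.712.
Posterior odds = 0.20627 × 14.712 = 3.0347, so P(H|E) = 3.0347/(1+3.0347) = 0.752.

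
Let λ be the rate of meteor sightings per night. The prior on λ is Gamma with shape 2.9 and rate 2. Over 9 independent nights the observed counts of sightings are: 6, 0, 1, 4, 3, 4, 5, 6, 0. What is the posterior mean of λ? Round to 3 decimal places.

Posterior mean ≈ 2.900

Total count ∑xᵢ = 29 over n = 9 nights.
Gamma is conjugate to the Poisson likelihood: posterior is Gamma(shape = 2.9+29 = 31.9, rate = 2+9 = 11).
Posterior mean = shape/rate = 31.9/11 = 2.900.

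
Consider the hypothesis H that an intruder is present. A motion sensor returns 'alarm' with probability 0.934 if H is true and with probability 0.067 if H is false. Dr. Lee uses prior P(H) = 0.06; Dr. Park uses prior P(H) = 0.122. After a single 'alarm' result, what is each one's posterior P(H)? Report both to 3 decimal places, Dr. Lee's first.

Dr. Lee: 0.471; Dr. Park: 0.660

The likelihood ratio for an 'alarm' result is 0.934/0.067 = 13.940.
Dr. Lee: prior odds 0.06/0.94 = 0.063830; posterior odds 0.88981; posterior probability 0.471.
Dr. Park: prior odds 0.122/0.878 = 0.13895; posterior odds 1.9370; posterior probability 0.660.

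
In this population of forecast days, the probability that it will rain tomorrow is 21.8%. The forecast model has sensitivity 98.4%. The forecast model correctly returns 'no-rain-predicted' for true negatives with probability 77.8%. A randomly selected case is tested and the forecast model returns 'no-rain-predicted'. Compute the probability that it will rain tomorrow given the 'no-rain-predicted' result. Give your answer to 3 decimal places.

Let H be the event that it will rain tomorrow. P(H) = 0.218, so P(¬H) = 0.782. With E the 'no-rain-predicted' result, P(E|H) = 0.016 and P(E|¬H) = 0.778.
P(E) = 0.016·0.218 + 0.778·0.782 = 0.0034880 + 0.60840 = 0.61188.
By Bayes' theorem, P(H|E) = 0.0034880 / 0.61188 = 0.006.

P(H | E) ≈ 0.006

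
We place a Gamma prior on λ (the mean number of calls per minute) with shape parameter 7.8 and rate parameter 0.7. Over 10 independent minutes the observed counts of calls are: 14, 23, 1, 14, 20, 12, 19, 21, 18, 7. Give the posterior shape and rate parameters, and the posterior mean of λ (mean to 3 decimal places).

Posterior: Gamma(shape=156.8, rate=10.7); mean ≈ 14.654

Total count ∑xᵢ = 149 over n = 10 minutes.
Gamma is conjugate to the Poisson likelihood: posterior is Gamma(shape = 7.8+149 = 156.8, rate = 0.7+10 = 10.7).
E[λ | data] = 156.8/10.7 = 14.654.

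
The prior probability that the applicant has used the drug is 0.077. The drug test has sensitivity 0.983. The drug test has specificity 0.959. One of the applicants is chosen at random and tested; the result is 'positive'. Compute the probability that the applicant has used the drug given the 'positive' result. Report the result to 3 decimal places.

Let H be the event that the applicant has used the drug. P(H) = 0.077, so P(¬H) = 0.923. With E the 'positive' result, P(E|H) = 0.983 and P(E|¬H) = 0.041.
P(E) = 0.983·0.077 + 0.041·0.923 = 0.075691 + 0.037843 = 0.11353.
By Bayes' theorem, P(H|E) = 0.075691 / 0.11353 = 0.667.

P(H | E) ≈ 0.667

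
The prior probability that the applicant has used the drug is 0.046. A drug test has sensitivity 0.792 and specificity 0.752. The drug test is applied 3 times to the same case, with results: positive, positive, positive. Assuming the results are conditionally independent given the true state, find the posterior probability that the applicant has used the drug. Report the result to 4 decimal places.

Posterior P(H) ≈ 0.6110

With H the event that the applicant has used the drug, the joint likelihood of the observed sequence is P(data|H) = 0.792·0.792·0.792 = 0.49679 and P(data|¬H) = 0.248·0.248·0.248 = 0.015253.
Bayes: P(H|data) = 0.046·0.49679 / (0.046·0.49679 + 0.954·0.015253) = 0.022852/0.037404 = 0.6110.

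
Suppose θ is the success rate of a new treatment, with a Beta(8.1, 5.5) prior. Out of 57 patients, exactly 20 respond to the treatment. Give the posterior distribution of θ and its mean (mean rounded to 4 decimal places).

Posterior: Beta(28.1, 42.5); mean ≈ 0.3980

Observing 20 successes and 37 failures updates Beta(8.1, 5.5) by adding the success and failure counts to the two shape parameters: α = 8.1+20 = 28.1, β = 5.5+37 = 42.5.
Posterior mean = α/(α+β) = 28.1/70.6 = 0.3980.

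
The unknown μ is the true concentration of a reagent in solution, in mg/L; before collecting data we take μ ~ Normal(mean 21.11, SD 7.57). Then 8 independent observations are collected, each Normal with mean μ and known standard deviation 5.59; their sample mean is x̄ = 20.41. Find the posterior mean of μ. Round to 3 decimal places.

Posterior mean ≈ 20.455

Prior precision 1/τ₀² = 1/7.57² = 0.0174505; data precision n/σ² = 8/5.59² = 0.256016.
Posterior precision = 0.0174505 + 0.256016 = 0.273466.
Posterior mean = (0.0174505·21.11 + 0.256016·20.41) / 0.273466 = 20.455.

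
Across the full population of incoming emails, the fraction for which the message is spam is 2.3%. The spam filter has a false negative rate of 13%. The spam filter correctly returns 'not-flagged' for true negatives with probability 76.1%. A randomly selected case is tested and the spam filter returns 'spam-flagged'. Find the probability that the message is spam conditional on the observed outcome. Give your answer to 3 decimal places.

Let H be the event that the message is spam. P(H) = 0.023, so P(¬H) = 0.977. With E the 'spam-flagged' result, P(E|H) = 0.87 and P(E|¬H) = 0.239.
P(E) = 0.87·0.023 + 0.239·0.977 = 0.020010 + 0.23350 = 0.25351.
By Bayes' theorem, P(H|E) = 0.020010 / 0.25351 = 0.079.

P(H | E) ≈ 0.079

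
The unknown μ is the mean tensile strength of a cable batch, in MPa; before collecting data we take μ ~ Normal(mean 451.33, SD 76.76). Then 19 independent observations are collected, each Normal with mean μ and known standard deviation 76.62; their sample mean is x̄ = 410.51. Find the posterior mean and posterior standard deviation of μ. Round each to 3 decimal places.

Prior precision 1/τ₀² = 1/76.76² = 0.00016972; data precision n/σ² = 19/76.62² = 0.00323645.
Posterior precision = 0.00016972 + 0.00323645 = 0.00340617, giving posterior SD = 1/√0.00340617 = 17.134.
Posterior mean = (0.00016972·451.33 + 0.00323645·410.51) / 0.00340617 = 412.544.

Posterior mean ≈ 412.544; posterior SD ≈ 17.134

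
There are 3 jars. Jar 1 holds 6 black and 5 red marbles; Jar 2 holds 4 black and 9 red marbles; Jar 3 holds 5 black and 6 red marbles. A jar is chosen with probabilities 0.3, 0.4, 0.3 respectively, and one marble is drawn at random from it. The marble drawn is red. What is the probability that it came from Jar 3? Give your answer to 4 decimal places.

P(red|Jar 1) = 0.4545; P(red|Jar 2) = 0.6923; P(red|Jar 3) = 0.5455.
Prior × likelihood for each source: 0.3·0.4545=0.1364, 0.4·0.6923=0.2769, 0.3·0.5455=0.1636. Summing gives P(red) = 0.57692.
P(Jar 3 | red) = 0.1636 / 0.57692 = 0.2836.

Posterior probability ≈ 0.2836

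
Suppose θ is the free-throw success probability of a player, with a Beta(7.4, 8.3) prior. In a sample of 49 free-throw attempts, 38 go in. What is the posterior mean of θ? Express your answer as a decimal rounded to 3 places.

Observing 38 successes and 11 failures updates Beta(7.4, 8.3) by adding the success and failure counts to the two shape parameters: α = 7.4+38 = 45.4, β = 8.3+11 = 19.3.
E[θ | data] = 45.4/(45.4+19.3) = 0.702.

Posterior mean ≈ 0.702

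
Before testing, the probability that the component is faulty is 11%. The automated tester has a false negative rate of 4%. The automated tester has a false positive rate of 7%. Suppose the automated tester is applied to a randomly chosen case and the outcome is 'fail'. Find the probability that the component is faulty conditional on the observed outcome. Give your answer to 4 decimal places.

P(H | E) ≈ 0.6289

Let H be the event that the component is faulty. P(H) = 0.11, so P(¬H) = 0.89. With E the 'fail' result, P(E|H) = 0.96 and P(E|¬H) = 0.07.
P(E) = 0.96·0.11 + 0.07·0.89 = 0.10560 + 0.062300 = 0.16790.
By Bayes' theorem, P(H|E) = 0.10560 / 0.16790 = 0.6289.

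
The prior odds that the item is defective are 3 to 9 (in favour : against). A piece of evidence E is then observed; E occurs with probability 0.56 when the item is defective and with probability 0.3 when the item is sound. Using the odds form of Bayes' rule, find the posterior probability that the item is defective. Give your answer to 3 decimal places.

Posterior probability ≈ 0.384

Prior odds = 3/9 = 0.33333.
Likelihood ratio for E = 0.56/0.3 = 1.8667.
Posterior odds = prior odds × LR = 0.62222.
Posterior probability = odds/(1+odds) = 0.62222/1.6222 = 0.384.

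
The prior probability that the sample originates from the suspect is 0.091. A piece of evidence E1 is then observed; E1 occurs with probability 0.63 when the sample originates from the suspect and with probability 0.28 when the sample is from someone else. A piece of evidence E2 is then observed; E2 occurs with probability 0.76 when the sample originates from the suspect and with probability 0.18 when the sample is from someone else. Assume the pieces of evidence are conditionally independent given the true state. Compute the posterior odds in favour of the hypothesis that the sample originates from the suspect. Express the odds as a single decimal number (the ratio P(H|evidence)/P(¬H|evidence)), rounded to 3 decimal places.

Posterior odds ≈ 0.951

Prior odds = 0.091/(1−0.091) = 0.10011. In log-odds, ln(0.10011) = -2.3015.
Add log likelihood ratios: ln(2.2500) + ln(4.2222) = 2.2513.
Posterior log-odds = -0.050194, so posterior odds = exp(-0.050194) = 0.95105.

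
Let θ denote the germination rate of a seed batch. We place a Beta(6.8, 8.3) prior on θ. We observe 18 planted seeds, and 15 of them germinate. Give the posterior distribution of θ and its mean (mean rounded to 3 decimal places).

Posterior: Beta(21.8, 11.3); mean ≈ 0.659

Observing 15 successes and 3 failures updates Beta(6.8, 8.3) by adding the success and failure counts to the two shape parameters: α = 6.8+15 = 21.8, β = 8.3+3 = 11.3.
Posterior mean = α/(α+β) = 21.8/33.1 = 0.659.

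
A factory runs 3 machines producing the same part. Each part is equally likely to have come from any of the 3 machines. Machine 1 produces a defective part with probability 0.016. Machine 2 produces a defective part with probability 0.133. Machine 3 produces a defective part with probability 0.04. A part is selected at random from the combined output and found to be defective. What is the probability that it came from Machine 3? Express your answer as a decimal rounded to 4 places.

Posterior probability ≈ 0.2116

P(defective|M1) = 0.016; P(defective|M2) = 0.133; P(defective|M3) = 0.04.
Prior × likelihood for each source: 0.333333·0.016=0.005333, 0.333333·0.133=0.04433, 0.333333·0.04=0.01333. Summing gives P(defective) = 0.063000.
P(Machine 3 | defective) = 0.01333 / 0.063000 = 0.2116.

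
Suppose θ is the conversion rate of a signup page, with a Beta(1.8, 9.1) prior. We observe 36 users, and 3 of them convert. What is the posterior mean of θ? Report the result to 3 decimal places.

Posterior mean ≈ 0.102

The binomial likelihood is conjugate to the Beta prior: with 3 successes and 33 failures, the posterior is Beta(1.8+3, 9.1+33) = Beta(4.8, 42.1).
E[θ | data] = 4.8/(4.8+42.1) = 0.102.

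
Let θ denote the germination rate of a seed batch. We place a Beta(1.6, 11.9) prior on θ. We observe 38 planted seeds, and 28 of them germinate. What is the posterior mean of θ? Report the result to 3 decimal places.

Posterior mean ≈ 0.575

Observing 28 successes and 10 failures updates Beta(1.6, 11.9) by adding the success and failure counts to the two shape parameters: α = 1.6+28 = 29.6, β = 11.9+10 = 21.9.
E[θ | data] = 29.6/(29.6+21.9) = 0.575.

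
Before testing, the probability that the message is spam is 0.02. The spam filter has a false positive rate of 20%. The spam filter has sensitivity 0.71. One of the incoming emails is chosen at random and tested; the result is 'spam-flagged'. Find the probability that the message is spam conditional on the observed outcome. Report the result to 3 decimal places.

Write H for 'the message is spam'. Prior odds H:¬H = 0.02/0.98 = 0.020408. For the 'spam-flagged' outcome, the likelihood ratio is 0.71/0.2 = 3.5500.
Posterior odds = 0.020408 × 3.5500 = 0.072449, so P(H|E) = 0.072449/(1+0.072449) = 0.068.

P(H | E) ≈ 0.068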